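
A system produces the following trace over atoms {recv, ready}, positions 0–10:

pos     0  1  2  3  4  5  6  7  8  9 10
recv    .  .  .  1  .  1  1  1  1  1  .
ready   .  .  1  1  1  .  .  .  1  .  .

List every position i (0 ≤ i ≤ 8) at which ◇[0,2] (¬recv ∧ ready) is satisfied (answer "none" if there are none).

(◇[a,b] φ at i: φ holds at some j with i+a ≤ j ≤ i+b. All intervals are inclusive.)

0, 1, 2, 3, 4

Evaluate at each i in [0,8]:
  i=0: ✓ (witness j=2)
  i=1: ✓ (witness j=2)
  i=2: ✓ (witness j=2)
  i=3: ✓ (witness j=4)
  i=4: ✓ (witness j=4)
  i=5: ✗ (none in [5,7])
  i=6: ✗ (none in [6,8])
  i=7: ✗ (none in [7,9])
  i=8: ✗ (none in [8,10])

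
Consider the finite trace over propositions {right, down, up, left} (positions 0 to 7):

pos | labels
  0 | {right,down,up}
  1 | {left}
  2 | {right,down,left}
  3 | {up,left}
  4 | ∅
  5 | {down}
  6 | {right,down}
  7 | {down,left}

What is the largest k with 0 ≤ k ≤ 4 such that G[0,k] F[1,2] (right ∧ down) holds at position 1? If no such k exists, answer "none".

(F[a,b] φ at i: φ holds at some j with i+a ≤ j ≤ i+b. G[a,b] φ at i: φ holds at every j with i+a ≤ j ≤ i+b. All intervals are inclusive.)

0

F[1,2] (right ∧ down) must hold from j=1 onward; find where it first fails.
  j=1: holds
  j=2: fails
Holds on [1,1], so largest k = 0.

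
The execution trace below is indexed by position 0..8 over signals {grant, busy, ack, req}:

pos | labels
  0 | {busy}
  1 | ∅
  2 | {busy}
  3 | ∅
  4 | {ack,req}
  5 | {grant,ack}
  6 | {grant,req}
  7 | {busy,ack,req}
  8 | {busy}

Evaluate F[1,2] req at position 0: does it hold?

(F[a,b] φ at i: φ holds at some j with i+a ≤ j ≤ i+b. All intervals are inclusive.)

False

Check req at each j in [1,2]:
  j=1: false
  j=2: false
No position in the window satisfies it → formula fails.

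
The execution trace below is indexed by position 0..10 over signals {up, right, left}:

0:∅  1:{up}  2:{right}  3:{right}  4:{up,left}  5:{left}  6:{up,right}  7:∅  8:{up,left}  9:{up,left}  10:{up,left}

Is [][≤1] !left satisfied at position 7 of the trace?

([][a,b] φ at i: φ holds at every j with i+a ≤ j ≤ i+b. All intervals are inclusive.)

Check !left at every j in [7,8]:
  j=7: true
  j=8: false
Fails at j=8 → formula fails.

False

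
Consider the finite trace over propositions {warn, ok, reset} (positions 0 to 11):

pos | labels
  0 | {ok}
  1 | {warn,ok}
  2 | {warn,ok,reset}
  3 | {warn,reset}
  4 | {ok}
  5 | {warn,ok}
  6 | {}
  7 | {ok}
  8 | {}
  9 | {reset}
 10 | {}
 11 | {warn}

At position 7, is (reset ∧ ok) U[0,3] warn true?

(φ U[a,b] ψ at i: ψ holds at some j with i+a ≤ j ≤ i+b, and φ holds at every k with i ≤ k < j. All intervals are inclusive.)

Does not hold

Need some j in [7,10] with warn, and (reset ∧ ok) at every k in [7,j-1].
  j=7: warn false.
  j=8: warn false.
  j=9: warn false.
  j=10: warn false.
No j in the window works → until fails.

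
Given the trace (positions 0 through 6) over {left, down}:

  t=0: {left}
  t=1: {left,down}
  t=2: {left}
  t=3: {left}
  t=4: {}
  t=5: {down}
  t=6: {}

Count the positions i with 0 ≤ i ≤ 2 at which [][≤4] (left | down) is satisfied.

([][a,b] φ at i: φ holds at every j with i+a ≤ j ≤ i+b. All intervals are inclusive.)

0

Evaluate at each i in [0,2]:
  i=0: ✗ (fails at j=4)
  i=1: ✗ (fails at j=4)
  i=2: ✗ (fails at j=4)
Positions where it holds: {} → 0.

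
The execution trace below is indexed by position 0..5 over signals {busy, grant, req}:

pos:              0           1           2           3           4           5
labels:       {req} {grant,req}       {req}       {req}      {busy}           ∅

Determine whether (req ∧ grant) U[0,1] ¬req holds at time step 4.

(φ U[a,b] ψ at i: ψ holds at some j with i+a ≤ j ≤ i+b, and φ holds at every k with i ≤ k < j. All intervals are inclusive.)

Need some j in [4,5] with ¬req, and (req ∧ grant) at every k in [4,j-1].
  j=4: ¬req holds; no prefix to check → satisfied.

Yes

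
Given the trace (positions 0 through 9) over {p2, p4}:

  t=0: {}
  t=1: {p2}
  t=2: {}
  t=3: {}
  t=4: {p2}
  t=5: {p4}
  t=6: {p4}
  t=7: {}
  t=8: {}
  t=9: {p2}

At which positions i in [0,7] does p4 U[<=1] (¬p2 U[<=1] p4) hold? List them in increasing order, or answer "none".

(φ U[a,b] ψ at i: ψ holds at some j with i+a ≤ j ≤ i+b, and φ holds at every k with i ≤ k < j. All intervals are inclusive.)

Evaluate at each i in [0,7]:
  i=0: ✗ (no rhs in [0,1])
  i=1: ✗ (no rhs in [1,2])
  i=2: ✗ (no rhs in [2,3])
  i=3: ✗ (no rhs in [3,4])
  i=4: ✗ (lhs fails at k=4 before rhs at j=5)
  i=5: ✓ (rhs at j=5)
  i=6: ✓ (rhs at j=6)
  i=7: ✗ (no rhs in [7,8])

5, 6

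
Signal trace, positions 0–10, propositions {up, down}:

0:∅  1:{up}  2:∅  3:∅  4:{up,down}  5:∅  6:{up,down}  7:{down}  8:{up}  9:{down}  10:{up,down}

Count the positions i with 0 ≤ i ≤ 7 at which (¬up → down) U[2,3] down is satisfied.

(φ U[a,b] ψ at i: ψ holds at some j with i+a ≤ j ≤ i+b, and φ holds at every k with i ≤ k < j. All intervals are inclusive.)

Evaluate at each i in [0,7]:
  i=0: ✗ (no rhs in [2,3])
  i=1: ✗ (lhs fails at k=2 before rhs at j=4)
  i=2: ✗ (lhs fails at k=2 before rhs at j=4)
  i=3: ✗ (lhs fails at k=3 before rhs at j=6)
  i=4: ✗ (lhs fails at k=5 before rhs at j=6)
  i=5: ✗ (lhs fails at k=5 before rhs at j=7)
  i=6: ✓ (rhs at j=9; lhs holds on [6,8])
  i=7: ✓ (rhs at j=9; lhs holds on [7,8])
Positions where it holds: {6, 7} → 2.

2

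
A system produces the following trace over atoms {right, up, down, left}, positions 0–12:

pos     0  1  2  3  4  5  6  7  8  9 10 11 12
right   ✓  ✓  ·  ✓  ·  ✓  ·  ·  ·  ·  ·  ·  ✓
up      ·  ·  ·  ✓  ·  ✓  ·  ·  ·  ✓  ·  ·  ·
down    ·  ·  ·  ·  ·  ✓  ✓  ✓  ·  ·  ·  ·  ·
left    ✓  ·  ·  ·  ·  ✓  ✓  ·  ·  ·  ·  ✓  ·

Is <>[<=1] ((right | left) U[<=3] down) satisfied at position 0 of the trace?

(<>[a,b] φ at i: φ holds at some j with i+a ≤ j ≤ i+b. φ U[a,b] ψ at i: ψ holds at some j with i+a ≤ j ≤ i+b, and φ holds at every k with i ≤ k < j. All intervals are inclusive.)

Check ((right | left) U[<=3] down) at each j in [0,1]:
  j=0: fails
  j=1: fails
No position in the window satisfies it → formula fails.

No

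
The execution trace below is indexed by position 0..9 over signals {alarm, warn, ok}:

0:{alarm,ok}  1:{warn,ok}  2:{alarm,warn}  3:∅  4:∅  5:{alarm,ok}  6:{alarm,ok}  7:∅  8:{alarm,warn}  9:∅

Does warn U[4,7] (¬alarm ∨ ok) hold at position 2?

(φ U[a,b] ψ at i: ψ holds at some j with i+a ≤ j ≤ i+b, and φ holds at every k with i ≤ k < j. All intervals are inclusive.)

Need some j in [6,9] with (¬alarm ∨ ok), and warn at every k in [2,j-1].
  j=6: (¬alarm ∨ ok) holds, but warn fails at k=3 → not this j.
  j=7: (¬alarm ∨ ok) holds, but warn fails at k=3 → not this j.
  j=8: (¬alarm ∨ ok) false.
  j=9: (¬alarm ∨ ok) holds, but warn fails at k=3 → not this j.
No j in the window works → until fails.

Does not hold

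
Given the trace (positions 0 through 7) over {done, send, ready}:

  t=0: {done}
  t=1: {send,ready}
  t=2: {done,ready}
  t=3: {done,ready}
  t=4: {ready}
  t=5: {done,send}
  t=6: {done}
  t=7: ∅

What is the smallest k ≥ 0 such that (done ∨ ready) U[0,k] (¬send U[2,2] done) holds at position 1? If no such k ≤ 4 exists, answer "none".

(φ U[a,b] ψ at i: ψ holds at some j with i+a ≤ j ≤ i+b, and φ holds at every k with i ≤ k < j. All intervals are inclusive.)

2

Need earliest j ≥ 1 with (¬send U[2,2] done), and (done ∨ ready) at every k in [1,j-1].
  j=1: rhs fails.
  j=2: rhs fails.
  j=3: rhs holds; lhs holds on [1,2]. k = 2.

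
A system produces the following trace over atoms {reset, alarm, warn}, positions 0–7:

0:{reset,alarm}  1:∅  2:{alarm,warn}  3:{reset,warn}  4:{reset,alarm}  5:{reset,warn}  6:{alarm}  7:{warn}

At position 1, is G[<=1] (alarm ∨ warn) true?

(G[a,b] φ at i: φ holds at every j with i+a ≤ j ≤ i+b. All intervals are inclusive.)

No

Check (alarm ∨ warn) at every j in [1,2]:
  j=1: false
  j=2: true
Fails at j=1 → formula fails.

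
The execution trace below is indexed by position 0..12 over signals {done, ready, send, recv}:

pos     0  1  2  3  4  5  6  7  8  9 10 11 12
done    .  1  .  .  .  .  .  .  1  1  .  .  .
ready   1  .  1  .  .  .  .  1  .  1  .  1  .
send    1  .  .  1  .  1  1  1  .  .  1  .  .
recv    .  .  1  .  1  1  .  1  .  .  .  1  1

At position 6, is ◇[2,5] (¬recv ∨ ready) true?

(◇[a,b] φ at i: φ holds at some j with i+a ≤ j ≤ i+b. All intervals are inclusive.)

True

Check (¬recv ∨ ready) at each j in [8,11]:
  j=8: true
  j=9: true
  j=10: true
  j=11: true
Found at j=8 → formula holds.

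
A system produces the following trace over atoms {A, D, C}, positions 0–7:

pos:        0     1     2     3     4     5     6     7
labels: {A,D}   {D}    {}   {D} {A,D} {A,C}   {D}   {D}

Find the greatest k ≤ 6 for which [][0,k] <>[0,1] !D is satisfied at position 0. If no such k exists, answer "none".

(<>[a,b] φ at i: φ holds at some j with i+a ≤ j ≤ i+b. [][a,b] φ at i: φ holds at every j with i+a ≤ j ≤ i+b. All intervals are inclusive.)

<>[0,1] !D must hold from j=0 onward; find where it first fails.
  j=0: fails → no k works.

none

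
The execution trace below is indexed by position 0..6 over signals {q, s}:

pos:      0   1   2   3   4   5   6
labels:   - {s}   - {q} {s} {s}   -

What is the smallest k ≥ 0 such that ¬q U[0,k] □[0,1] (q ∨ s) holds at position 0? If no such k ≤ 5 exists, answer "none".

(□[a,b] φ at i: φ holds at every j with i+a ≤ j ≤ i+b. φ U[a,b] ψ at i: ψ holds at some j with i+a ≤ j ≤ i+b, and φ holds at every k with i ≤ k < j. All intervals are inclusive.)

3

Need earliest j ≥ 0 with □[0,1] (q ∨ s), and ¬q at every k in [0,j-1].
  j=0: rhs fails.
  j=1: rhs fails.
  j=2: rhs fails.
  j=3: rhs holds; lhs holds on [0,2]. k = 3.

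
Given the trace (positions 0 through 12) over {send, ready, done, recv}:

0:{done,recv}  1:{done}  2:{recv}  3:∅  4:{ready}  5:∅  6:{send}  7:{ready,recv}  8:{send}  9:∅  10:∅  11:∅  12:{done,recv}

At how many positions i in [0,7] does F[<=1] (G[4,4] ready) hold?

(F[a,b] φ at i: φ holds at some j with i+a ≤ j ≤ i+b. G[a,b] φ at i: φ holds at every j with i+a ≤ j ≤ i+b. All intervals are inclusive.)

3

Evaluate at each i in [0,7]:
  i=0: ✓ (witness j=0)
  i=1: ✗ (none in [1,2])
  i=2: ✓ (witness j=3)
  i=3: ✓ (witness j=3)
  i=4: ✗ (none in [4,5])
  i=5: ✗ (none in [5,6])
  i=6: ✗ (none in [6,7])
  i=7: ✗ (none in [7,8])
Positions where it holds: {0, 2, 3} → 3.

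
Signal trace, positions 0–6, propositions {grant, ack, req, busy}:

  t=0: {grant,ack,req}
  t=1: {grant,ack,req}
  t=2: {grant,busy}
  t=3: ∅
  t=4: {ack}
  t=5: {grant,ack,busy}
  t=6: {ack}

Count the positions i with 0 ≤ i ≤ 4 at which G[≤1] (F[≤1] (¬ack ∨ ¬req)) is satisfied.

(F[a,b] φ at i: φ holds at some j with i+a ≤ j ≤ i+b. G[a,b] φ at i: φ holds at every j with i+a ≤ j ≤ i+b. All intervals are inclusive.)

4

Evaluate at each i in [0,4]:
  i=0: ✗ (fails at j=0)
  i=1: ✓ (all of [1,2])
  i=2: ✓ (all of [2,3])
  i=3: ✓ (all of [3,4])
  i=4: ✓ (all of [4,5])
Positions where it holds: {1, 2, 3, 4} → 4.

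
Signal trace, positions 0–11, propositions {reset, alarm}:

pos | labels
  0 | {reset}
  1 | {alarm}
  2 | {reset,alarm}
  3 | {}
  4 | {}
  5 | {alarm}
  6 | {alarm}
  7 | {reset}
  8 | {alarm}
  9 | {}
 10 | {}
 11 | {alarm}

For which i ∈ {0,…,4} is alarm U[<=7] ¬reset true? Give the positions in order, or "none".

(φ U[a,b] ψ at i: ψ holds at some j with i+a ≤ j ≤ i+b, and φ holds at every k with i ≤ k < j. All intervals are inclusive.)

1, 2, 3, 4

Evaluate at each i in [0,4]:
  i=0: ✗ (lhs fails at k=0 before rhs at j=1)
  i=1: ✓ (rhs at j=1)
  i=2: ✓ (rhs at j=3; lhs holds on [2,2])
  i=3: ✓ (rhs at j=3)
  i=4: ✓ (rhs at j=4)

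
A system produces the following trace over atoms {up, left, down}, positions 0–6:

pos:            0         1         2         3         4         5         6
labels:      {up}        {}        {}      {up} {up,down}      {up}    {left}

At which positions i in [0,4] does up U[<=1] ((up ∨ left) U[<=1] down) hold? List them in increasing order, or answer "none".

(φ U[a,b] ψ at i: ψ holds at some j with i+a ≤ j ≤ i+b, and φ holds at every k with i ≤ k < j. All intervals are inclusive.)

3, 4

Evaluate at each i in [0,4]:
  i=0: ✗ (no rhs in [0,1])
  i=1: ✗ (no rhs in [1,2])
  i=2: ✗ (lhs fails at k=2 before rhs at j=3)
  i=3: ✓ (rhs at j=3)
  i=4: ✓ (rhs at j=4)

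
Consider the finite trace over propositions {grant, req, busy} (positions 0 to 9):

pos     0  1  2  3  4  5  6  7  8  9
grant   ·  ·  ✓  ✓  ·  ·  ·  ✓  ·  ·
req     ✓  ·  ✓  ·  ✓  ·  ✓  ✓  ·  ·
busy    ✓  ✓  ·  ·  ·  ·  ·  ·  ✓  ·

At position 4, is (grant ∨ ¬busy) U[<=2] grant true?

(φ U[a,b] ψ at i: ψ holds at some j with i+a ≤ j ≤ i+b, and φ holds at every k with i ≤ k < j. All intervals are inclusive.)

Need some j in [4,6] with grant, and (grant ∨ ¬busy) at every k in [4,j-1].
  j=4: grant false.
  j=5: grant false.
  j=6: grant false.
No j in the window works → until fails.

Does not hold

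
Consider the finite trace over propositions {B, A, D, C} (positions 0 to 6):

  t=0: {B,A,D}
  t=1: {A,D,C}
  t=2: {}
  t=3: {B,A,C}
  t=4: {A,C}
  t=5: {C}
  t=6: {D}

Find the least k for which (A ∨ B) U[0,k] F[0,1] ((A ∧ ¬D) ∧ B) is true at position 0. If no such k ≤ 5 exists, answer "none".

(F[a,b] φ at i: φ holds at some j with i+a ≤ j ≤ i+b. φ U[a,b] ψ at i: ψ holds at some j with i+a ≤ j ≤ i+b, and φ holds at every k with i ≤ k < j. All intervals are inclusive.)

2

Need earliest j ≥ 0 with F[0,1] ((A ∧ ¬D) ∧ B), and (A ∨ B) at every k in [0,j-1].
  j=0: rhs fails.
  j=1: rhs fails.
  j=2: rhs holds; lhs holds on [0,1]. k = 2.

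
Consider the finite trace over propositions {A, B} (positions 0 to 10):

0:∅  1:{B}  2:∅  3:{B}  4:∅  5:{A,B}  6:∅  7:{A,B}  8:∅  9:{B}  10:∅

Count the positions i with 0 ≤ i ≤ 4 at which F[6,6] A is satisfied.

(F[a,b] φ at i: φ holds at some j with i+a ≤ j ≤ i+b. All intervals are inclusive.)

1

Evaluate at each i in [0,4]:
  i=0: ✗ (none in [6,6])
  i=1: ✓ (witness j=7)
  i=2: ✗ (none in [8,8])
  i=3: ✗ (none in [9,9])
  i=4: ✗ (none in [10,10])
Positions where it holds: {1} → 1.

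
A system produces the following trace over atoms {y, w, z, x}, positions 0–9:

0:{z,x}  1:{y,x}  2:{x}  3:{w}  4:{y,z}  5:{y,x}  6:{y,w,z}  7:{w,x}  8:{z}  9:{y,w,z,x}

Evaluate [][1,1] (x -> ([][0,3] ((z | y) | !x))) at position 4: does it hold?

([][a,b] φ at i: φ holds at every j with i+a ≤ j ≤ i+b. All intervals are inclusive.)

Check (x -> ([][0,3] ((z | y) | !x))) at every j in [5,5]:
  j=5: antecedent true; consequent fails at 7 → ✗
Fails at j=5 → formula fails.

Does not hold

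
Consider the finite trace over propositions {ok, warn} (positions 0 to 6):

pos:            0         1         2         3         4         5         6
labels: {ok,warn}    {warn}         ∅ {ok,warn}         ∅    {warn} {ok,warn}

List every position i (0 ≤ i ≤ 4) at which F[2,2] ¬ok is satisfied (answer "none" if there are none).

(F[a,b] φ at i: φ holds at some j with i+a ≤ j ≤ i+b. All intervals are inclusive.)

0, 2, 3

Evaluate at each i in [0,4]:
  i=0: ✓ (witness j=2)
  i=1: ✗ (none in [3,3])
  i=2: ✓ (witness j=4)
  i=3: ✓ (witness j=5)
  i=4: ✗ (none in [6,6])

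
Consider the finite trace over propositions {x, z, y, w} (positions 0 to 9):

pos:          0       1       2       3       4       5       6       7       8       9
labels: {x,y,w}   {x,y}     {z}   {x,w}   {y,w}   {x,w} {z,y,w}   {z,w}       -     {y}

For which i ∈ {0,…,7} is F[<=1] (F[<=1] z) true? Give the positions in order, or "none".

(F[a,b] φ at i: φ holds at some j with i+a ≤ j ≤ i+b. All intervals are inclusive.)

Evaluate at each i in [0,7]:
  i=0: ✓ (witness j=1)
  i=1: ✓ (witness j=1)
  i=2: ✓ (witness j=2)
  i=3: ✗ (none in [3,4])
  i=4: ✓ (witness j=5)
  i=5: ✓ (witness j=5)
  i=6: ✓ (witness j=6)
  i=7: ✓ (witness j=7)

0, 1, 2, 4, 5, 6, 7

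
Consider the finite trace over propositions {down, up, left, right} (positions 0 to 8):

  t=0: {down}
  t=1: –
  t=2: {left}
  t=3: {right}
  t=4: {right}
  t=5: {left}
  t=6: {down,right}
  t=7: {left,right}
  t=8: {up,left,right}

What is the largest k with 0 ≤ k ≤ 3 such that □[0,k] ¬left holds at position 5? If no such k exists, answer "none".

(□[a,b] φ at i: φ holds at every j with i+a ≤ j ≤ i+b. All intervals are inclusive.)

none

¬left must hold from j=5 onward; find where it first fails.
  j=5: fails → no k works.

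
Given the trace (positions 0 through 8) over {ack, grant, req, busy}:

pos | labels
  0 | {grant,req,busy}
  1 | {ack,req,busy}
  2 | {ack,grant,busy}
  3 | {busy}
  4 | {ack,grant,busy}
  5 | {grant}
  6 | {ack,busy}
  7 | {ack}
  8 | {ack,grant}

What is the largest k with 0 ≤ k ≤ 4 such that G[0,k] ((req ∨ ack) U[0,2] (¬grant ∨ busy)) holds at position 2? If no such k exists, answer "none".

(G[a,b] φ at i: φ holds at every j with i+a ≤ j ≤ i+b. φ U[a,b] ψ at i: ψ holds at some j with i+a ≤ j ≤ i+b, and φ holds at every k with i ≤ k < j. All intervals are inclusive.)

((req ∨ ack) U[0,2] (¬grant ∨ busy)) must hold from j=2 onward; find where it first fails.
  j=2: holds
  j=3: holds
  j=4: holds
  j=5: fails
Holds on [2,4], so largest k = 2.

2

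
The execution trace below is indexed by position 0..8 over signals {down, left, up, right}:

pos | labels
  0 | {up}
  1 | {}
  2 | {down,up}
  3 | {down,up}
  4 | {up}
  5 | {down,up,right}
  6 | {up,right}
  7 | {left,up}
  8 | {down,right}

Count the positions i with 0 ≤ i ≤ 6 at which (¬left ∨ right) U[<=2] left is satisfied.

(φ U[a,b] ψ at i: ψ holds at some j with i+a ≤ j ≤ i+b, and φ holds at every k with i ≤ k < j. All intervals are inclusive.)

Evaluate at each i in [0,6]:
  i=0: ✗ (no rhs in [0,2])
  i=1: ✗ (no rhs in [1,3])
  i=2: ✗ (no rhs in [2,4])
  i=3: ✗ (no rhs in [3,5])
  i=4: ✗ (no rhs in [4,6])
  i=5: ✓ (rhs at j=7; lhs holds on [5,6])
  i=6: ✓ (rhs at j=7; lhs holds on [6,6])
Positions where it holds: {5, 6} → 2.

2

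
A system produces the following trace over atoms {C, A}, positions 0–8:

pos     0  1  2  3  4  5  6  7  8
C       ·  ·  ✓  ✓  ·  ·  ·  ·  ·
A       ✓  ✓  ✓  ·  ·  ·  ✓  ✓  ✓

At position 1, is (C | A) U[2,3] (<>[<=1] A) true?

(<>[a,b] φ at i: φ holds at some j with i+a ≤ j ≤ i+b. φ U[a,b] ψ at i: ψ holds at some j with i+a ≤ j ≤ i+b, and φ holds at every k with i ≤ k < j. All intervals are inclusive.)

Need some j in [3,4] with <>[<=1] A, and (C | A) at every k in [1,j-1].
  j=3: <>[<=1] A — fails (none in [3,4]).
  j=4: <>[<=1] A — fails (none in [4,5]).
No j in the window works → until fails.

False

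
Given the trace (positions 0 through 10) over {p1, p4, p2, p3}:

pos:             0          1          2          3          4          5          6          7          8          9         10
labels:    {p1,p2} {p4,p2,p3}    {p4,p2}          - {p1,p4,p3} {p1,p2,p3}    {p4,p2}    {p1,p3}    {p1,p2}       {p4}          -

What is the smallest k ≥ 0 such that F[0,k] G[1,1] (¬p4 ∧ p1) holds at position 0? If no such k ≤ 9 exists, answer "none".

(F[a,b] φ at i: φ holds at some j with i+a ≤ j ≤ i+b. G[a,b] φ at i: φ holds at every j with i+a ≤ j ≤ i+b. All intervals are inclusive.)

Scan j = 0,1,… for G[1,1] (¬p4 ∧ p1):
  j=0: fails
  j=1: fails
  j=2: fails
  j=3: fails
  j=4: holds
First hit at j=4, so smallest k = 4-0 = 4.

4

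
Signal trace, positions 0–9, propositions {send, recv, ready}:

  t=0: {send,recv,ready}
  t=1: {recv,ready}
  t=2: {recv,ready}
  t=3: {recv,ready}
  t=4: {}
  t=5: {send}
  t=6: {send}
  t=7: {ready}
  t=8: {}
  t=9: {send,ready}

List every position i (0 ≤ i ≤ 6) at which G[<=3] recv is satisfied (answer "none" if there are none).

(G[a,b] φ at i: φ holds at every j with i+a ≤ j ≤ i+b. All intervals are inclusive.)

Evaluate at each i in [0,6]:
  i=0: ✓ (all of [0,3])
  i=1: ✗ (fails at j=4)
  i=2: ✗ (fails at j=4)
  i=3: ✗ (fails at j=4)
  i=4: ✗ (fails at j=4)
  i=5: ✗ (fails at j=5)
  i=6: ✗ (fails at j=6)

0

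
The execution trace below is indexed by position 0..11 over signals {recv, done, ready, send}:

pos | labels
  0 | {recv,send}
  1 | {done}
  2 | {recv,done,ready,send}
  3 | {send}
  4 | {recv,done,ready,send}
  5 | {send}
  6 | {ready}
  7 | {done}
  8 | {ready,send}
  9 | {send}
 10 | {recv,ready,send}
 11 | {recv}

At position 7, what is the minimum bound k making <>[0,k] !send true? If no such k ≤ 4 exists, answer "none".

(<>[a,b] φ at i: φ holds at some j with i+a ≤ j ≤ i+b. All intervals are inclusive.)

Scan j = 7,8,… for !send:
  j=7: holds
First hit at j=7, so smallest k = 7-7 = 0.

0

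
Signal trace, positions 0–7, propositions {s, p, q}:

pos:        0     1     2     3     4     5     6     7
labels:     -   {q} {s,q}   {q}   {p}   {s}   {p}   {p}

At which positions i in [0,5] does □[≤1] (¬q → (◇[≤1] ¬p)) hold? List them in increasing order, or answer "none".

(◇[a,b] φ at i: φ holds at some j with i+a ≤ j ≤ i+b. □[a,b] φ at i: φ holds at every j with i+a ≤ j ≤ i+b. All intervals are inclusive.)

Evaluate at each i in [0,5]:
  i=0: ✓ (all of [0,1])
  i=1: ✓ (all of [1,2])
  i=2: ✓ (all of [2,3])
  i=3: ✓ (all of [3,4])
  i=4: ✓ (all of [4,5])
  i=5: ✗ (fails at j=6)

0, 1, 2, 3, 4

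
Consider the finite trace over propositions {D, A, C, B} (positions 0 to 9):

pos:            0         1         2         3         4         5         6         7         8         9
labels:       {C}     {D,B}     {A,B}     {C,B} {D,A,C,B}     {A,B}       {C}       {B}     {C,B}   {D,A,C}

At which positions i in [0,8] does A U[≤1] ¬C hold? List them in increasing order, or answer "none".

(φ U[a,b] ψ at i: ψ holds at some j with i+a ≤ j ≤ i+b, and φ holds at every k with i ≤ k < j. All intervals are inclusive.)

1, 2, 4, 5, 7

Evaluate at each i in [0,8]:
  i=0: ✗ (lhs fails at k=0 before rhs at j=1)
  i=1: ✓ (rhs at j=1)
  i=2: ✓ (rhs at j=2)
  i=3: ✗ (no rhs in [3,4])
  i=4: ✓ (rhs at j=5; lhs holds on [4,4])
  i=5: ✓ (rhs at j=5)
  i=6: ✗ (lhs fails at k=6 before rhs at j=7)
  i=7: ✓ (rhs at j=7)
  i=8: ✗ (no rhs in [8,9])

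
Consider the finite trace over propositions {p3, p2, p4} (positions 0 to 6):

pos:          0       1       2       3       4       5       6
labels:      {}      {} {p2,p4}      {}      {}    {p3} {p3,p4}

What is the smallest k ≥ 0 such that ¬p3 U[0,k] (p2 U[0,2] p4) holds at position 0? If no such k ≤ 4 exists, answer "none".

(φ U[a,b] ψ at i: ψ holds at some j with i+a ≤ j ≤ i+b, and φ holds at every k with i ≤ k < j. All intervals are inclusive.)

Need earliest j ≥ 0 with (p2 U[0,2] p4), and ¬p3 at every k in [0,j-1].
  j=0: rhs fails.
  j=1: rhs fails.
  j=2: rhs holds; lhs holds on [0,1]. k = 2.

2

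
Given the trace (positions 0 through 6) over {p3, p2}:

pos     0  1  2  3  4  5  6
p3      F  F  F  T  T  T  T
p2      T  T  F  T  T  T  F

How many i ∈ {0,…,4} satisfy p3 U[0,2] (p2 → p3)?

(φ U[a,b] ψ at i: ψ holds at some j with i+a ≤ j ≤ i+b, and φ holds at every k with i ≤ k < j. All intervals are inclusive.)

Evaluate at each i in [0,4]:
  i=0: ✗ (lhs fails at k=0 before rhs at j=2)
  i=1: ✗ (lhs fails at k=1 before rhs at j=2)
  i=2: ✓ (rhs at j=2)
  i=3: ✓ (rhs at j=3)
  i=4: ✓ (rhs at j=4)
Positions where it holds: {2, 3, 4} → 3.

3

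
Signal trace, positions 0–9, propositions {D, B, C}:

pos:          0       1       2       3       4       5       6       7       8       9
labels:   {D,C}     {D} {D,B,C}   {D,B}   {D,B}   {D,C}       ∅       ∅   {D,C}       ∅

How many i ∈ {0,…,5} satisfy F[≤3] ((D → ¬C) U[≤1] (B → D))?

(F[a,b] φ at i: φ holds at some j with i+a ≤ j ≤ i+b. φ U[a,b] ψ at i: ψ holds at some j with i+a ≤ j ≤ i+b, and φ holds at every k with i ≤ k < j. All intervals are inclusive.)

Evaluate at each i in [0,5]:
  i=0: ✓ (witness j=0)
  i=1: ✓ (witness j=1)
  i=2: ✓ (witness j=2)
  i=3: ✓ (witness j=3)
  i=4: ✓ (witness j=4)
  i=5: ✓ (witness j=5)
Positions where it holds: {0, 1, 2, 3, 4, 5} → 6.

6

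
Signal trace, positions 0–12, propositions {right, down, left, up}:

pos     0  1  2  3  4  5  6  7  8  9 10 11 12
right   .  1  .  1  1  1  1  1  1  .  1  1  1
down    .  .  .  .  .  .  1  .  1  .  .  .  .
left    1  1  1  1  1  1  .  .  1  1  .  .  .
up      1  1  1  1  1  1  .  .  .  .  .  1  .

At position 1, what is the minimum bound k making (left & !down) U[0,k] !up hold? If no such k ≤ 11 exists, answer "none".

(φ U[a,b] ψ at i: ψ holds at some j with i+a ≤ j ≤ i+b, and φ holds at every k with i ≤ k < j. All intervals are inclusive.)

Need earliest j ≥ 1 with !up, and (left & !down) at every k in [1,j-1].
  j=1: rhs fails.
  j=2: rhs fails.
  j=3: rhs fails.
  j=4: rhs fails.
  j=5: rhs fails.
  j=6: rhs holds; lhs holds on [1,5]. k = 5.

5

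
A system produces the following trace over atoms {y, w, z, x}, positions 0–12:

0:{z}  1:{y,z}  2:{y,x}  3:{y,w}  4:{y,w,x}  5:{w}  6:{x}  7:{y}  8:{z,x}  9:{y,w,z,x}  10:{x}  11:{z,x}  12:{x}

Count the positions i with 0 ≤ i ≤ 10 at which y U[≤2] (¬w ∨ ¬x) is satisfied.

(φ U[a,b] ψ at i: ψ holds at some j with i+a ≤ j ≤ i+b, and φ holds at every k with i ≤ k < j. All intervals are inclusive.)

11

Evaluate at each i in [0,10]:
  i=0: ✓ (rhs at j=0)
  i=1: ✓ (rhs at j=1)
  i=2: ✓ (rhs at j=2)
  i=3: ✓ (rhs at j=3)
  i=4: ✓ (rhs at j=5; lhs holds on [4,4])
  i=5: ✓ (rhs at j=5)
  i=6: ✓ (rhs at j=6)
  i=7: ✓ (rhs at j=7)
  i=8: ✓ (rhs at j=8)
  i=9: ✓ (rhs at j=10; lhs holds on [9,9])
  i=10: ✓ (rhs at j=10)
Positions where it holds: {0, 1, 2, 3, 4, 5, 6, 7, 8, 9, 10} → 11.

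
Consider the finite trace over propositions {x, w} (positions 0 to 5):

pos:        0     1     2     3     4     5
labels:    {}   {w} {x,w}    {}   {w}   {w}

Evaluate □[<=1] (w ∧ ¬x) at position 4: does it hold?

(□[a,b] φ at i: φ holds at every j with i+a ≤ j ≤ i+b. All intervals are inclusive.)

Check (w ∧ ¬x) at every j in [4,5]:
  j=4: true
  j=5: true
All positions satisfy it → formula holds.

Holds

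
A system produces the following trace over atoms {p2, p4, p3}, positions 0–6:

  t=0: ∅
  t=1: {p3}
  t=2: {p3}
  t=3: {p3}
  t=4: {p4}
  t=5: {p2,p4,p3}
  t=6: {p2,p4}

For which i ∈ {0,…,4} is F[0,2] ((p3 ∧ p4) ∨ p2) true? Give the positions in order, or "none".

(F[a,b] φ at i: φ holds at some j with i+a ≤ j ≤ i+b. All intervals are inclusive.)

3, 4

Evaluate at each i in [0,4]:
  i=0: ✗ (none in [0,2])
  i=1: ✗ (none in [1,3])
  i=2: ✗ (none in [2,4])
  i=3: ✓ (witness j=5)
  i=4: ✓ (witness j=5)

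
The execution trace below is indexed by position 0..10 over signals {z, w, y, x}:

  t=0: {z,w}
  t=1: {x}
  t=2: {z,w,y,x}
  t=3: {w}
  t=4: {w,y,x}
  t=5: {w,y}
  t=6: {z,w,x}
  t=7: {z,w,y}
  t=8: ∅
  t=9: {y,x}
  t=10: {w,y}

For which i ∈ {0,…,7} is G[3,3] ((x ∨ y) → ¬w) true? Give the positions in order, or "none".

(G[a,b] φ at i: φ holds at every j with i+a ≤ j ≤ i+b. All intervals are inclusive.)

Evaluate at each i in [0,7]:
  i=0: ✓ (all of [3,3])
  i=1: ✗ (fails at j=4)
  i=2: ✗ (fails at j=5)
  i=3: ✗ (fails at j=6)
  i=4: ✗ (fails at j=7)
  i=5: ✓ (all of [8,8])
  i=6: ✓ (all of [9,9])
  i=7: ✗ (fails at j=10)

0, 5, 6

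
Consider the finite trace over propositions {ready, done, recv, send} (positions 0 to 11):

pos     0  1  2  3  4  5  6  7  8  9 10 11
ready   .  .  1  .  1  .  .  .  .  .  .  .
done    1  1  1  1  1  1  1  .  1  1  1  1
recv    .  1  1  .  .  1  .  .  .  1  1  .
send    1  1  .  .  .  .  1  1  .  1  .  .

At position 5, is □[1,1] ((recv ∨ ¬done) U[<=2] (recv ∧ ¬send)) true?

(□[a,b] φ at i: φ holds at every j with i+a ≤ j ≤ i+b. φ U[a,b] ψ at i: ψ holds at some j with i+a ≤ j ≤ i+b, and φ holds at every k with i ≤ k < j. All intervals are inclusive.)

Check ((recv ∨ ¬done) U[<=2] (recv ∧ ¬send)) at every j in [6,6]:
  j=6: fails
Fails at j=6 → formula fails.

No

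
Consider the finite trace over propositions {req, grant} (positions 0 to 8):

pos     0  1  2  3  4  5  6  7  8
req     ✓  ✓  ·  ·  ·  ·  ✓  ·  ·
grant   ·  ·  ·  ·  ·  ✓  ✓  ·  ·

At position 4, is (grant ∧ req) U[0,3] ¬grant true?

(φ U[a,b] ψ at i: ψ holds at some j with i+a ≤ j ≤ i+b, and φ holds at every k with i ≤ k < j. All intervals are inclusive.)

Need some j in [4,7] with ¬grant, and (grant ∧ req) at every k in [4,j-1].
  j=4: ¬grant holds; no prefix to check → satisfied.

True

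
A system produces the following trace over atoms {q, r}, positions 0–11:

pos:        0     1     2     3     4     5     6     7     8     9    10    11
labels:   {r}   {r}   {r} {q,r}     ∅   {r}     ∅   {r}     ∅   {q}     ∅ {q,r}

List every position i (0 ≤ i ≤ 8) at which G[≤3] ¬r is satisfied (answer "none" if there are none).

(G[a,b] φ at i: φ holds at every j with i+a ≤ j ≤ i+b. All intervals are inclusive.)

Evaluate at each i in [0,8]:
  i=0: ✗ (fails at j=0)
  i=1: ✗ (fails at j=1)
  i=2: ✗ (fails at j=2)
  i=3: ✗ (fails at j=3)
  i=4: ✗ (fails at j=5)
  i=5: ✗ (fails at j=5)
  i=6: ✗ (fails at j=7)
  i=7: ✗ (fails at j=7)
  i=8: ✗ (fails at j=11)

none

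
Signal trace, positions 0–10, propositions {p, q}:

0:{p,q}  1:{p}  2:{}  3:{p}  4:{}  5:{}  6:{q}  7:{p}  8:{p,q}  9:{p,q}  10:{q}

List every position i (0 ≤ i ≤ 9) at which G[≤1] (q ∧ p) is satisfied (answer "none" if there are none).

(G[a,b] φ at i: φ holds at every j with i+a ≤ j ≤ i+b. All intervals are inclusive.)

8

Evaluate at each i in [0,9]:
  i=0: ✗ (fails at j=1)
  i=1: ✗ (fails at j=1)
  i=2: ✗ (fails at j=2)
  i=3: ✗ (fails at j=3)
  i=4: ✗ (fails at j=4)
  i=5: ✗ (fails at j=5)
  i=6: ✗ (fails at j=6)
  i=7: ✗ (fails at j=7)
  i=8: ✓ (all of [8,9])
  i=9: ✗ (fails at j=10)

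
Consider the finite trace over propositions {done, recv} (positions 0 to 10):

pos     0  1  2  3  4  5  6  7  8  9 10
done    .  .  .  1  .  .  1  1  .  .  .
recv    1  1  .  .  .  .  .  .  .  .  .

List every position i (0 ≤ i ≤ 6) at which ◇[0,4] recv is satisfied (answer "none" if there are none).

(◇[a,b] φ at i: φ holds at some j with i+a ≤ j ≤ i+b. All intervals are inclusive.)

0, 1

Evaluate at each i in [0,6]:
  i=0: ✓ (witness j=0)
  i=1: ✓ (witness j=1)
  i=2: ✗ (none in [2,6])
  i=3: ✗ (none in [3,7])
  i=4: ✗ (none in [4,8])
  i=5: ✗ (none in [5,9])
  i=6: ✗ (none in [6,10])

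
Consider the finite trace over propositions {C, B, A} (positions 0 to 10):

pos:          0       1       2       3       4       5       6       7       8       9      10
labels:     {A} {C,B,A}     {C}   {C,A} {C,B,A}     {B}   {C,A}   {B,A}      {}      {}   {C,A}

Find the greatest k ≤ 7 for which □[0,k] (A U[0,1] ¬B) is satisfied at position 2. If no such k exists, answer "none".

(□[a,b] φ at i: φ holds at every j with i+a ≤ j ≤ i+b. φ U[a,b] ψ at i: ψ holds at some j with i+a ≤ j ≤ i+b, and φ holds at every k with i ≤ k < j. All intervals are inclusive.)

(A U[0,1] ¬B) must hold from j=2 onward; find where it first fails.
  j=2: holds
  j=3: holds
  j=4: fails
Holds on [2,3], so largest k = 1.

1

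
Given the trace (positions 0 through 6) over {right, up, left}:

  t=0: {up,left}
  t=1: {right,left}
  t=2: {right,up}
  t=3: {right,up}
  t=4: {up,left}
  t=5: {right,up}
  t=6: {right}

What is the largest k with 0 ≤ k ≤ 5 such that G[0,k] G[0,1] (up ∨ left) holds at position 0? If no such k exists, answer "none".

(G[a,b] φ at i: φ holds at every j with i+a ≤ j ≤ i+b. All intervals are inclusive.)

4

G[0,1] (up ∨ left) must hold from j=0 onward; find where it first fails.
  j=0: holds
  j=1: holds
  j=2: holds
  j=3: holds
  j=4: holds
  j=5: fails
Holds on [0,4], so largest k = 4.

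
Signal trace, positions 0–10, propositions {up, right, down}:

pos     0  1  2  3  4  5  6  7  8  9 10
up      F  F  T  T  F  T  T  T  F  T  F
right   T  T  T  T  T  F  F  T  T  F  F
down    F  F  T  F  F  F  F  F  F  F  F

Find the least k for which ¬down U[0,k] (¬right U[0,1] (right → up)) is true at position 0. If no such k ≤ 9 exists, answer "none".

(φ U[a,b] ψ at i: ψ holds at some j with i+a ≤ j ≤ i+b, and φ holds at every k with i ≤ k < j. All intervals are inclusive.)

2

Need earliest j ≥ 0 with (¬right U[0,1] (right → up)), and ¬down at every k in [0,j-1].
  j=0: rhs fails.
  j=1: rhs fails.
  j=2: rhs holds; lhs holds on [0,1]. k = 2.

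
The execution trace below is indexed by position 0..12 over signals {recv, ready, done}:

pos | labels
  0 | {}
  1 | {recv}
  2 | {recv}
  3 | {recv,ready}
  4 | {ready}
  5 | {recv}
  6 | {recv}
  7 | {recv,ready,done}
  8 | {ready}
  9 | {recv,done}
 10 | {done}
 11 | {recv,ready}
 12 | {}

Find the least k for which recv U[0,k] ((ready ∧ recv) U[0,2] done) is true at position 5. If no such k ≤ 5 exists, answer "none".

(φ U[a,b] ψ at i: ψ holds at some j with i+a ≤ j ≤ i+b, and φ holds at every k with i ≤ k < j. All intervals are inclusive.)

Need earliest j ≥ 5 with ((ready ∧ recv) U[0,2] done), and recv at every k in [5,j-1].
  j=5: rhs fails.
  j=6: rhs fails.
  j=7: rhs holds; lhs holds on [5,6]. k = 2.

2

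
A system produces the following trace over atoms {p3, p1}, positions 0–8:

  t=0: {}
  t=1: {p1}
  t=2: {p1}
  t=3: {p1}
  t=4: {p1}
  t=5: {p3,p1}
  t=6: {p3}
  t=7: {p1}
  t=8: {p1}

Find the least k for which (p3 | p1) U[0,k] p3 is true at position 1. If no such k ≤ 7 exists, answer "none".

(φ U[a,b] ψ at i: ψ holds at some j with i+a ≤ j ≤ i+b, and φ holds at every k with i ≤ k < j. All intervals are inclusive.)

4

Need earliest j ≥ 1 with p3, and (p3 | p1) at every k in [1,j-1].
  j=1: rhs fails.
  j=2: rhs fails.
  j=3: rhs fails.
  j=4: rhs fails.
  j=5: rhs holds; lhs holds on [1,4]. k = 4.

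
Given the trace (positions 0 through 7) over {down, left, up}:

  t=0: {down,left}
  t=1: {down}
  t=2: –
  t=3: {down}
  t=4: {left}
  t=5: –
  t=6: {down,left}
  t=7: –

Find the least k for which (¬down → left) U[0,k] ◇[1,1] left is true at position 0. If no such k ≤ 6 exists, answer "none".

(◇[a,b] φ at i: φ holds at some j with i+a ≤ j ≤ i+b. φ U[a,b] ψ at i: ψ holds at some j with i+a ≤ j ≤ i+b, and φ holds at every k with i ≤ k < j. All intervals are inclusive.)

Need earliest j ≥ 0 with ◇[1,1] left, and (¬down → left) at every k in [0,j-1].
  j=0: rhs fails.
  j=1: rhs fails.
  j=2: rhs fails.
  j=3: rhs holds but lhs fails at k=2.
  j=4: rhs fails.
  j=5: rhs holds but lhs fails at k=2.
  j=6: rhs fails.
No witness within the range → none.

none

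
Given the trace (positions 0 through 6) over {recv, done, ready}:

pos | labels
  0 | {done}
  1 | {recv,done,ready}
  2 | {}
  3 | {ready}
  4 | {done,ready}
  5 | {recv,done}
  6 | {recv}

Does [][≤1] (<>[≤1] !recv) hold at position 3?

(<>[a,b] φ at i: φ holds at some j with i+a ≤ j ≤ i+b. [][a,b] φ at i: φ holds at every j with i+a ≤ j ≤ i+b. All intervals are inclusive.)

True

Check <>[≤1] !recv at every j in [3,4]:
  j=3: holds (witness at 3)
  j=4: holds (witness at 4)
All positions satisfy it → formula holds.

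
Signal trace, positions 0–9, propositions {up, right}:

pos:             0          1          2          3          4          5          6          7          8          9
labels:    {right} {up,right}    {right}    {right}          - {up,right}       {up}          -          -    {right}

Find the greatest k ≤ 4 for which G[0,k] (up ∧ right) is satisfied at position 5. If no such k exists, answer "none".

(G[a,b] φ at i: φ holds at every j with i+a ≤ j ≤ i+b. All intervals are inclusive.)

(up ∧ right) must hold from j=5 onward; find where it first fails.
  j=5: holds
  j=6: fails
Holds on [5,5], so largest k = 0.

0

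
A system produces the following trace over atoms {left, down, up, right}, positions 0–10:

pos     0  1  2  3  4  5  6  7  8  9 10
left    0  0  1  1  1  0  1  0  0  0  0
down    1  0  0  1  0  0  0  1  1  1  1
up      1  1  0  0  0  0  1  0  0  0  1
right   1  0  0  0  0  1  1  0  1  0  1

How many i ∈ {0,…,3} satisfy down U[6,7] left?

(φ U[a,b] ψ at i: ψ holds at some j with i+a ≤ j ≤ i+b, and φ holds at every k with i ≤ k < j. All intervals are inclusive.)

Evaluate at each i in [0,3]:
  i=0: ✗ (lhs fails at k=1 before rhs at j=6)
  i=1: ✗ (no rhs in [7,8])
  i=2: ✗ (no rhs in [8,9])
  i=3: ✗ (no rhs in [9,10])
Positions where it holds: {} → 0.

0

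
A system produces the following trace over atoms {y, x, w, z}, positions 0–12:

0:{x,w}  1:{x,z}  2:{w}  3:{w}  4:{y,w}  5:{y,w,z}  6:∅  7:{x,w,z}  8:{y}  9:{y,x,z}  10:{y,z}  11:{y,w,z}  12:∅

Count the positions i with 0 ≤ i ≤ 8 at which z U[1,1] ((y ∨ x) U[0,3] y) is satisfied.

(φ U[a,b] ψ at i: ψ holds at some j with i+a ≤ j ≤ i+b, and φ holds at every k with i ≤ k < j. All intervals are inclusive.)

Evaluate at each i in [0,8]:
  i=0: ✗ (no rhs in [1,1])
  i=1: ✗ (no rhs in [2,2])
  i=2: ✗ (no rhs in [3,3])
  i=3: ✗ (lhs fails at k=3 before rhs at j=4)
  i=4: ✗ (lhs fails at k=4 before rhs at j=5)
  i=5: ✗ (no rhs in [6,6])
  i=6: ✗ (lhs fails at k=6 before rhs at j=7)
  i=7: ✓ (rhs at j=8; lhs holds on [7,7])
  i=8: ✗ (lhs fails at k=8 before rhs at j=9)
Positions where it holds: {7} → 1.

1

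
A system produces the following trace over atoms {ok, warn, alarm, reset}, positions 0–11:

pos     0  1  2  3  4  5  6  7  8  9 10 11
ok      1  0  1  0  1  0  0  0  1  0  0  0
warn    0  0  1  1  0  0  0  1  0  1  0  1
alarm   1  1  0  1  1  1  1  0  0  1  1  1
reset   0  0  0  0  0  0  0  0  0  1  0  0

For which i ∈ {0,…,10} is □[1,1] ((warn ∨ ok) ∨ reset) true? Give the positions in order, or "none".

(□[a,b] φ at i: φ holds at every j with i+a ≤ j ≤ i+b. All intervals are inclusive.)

1, 2, 3, 6, 7, 8, 10

Evaluate at each i in [0,10]:
  i=0: ✗ (fails at j=1)
  i=1: ✓ (all of [2,2])
  i=2: ✓ (all of [3,3])
  i=3: ✓ (all of [4,4])
  i=4: ✗ (fails at j=5)
  i=5: ✗ (fails at j=6)
  i=6: ✓ (all of [7,7])
  i=7: ✓ (all of [8,8])
  i=8: ✓ (all of [9,9])
  i=9: ✗ (fails at j=10)
  i=10: ✓ (all of [11,11])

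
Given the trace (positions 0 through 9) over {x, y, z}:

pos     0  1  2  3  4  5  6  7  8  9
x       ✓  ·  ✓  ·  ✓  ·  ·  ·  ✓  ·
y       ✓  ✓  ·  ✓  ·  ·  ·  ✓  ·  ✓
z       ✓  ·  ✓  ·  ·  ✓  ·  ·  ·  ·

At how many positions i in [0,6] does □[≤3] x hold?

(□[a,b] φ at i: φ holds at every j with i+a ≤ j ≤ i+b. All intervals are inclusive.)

0

Evaluate at each i in [0,6]:
  i=0: ✗ (fails at j=1)
  i=1: ✗ (fails at j=1)
  i=2: ✗ (fails at j=3)
  i=3: ✗ (fails at j=3)
  i=4: ✗ (fails at j=5)
  i=5: ✗ (fails at j=5)
  i=6: ✗ (fails at j=6)
Positions where it holds: {} → 0.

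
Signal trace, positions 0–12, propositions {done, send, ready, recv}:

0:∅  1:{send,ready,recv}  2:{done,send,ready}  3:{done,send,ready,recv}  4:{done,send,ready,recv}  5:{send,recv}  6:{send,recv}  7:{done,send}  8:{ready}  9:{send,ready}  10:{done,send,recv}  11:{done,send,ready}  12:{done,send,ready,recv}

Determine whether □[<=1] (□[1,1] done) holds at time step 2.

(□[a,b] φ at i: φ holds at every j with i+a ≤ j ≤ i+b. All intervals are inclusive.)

Holds

Check □[1,1] done at every j in [2,3]:
  j=2: holds on [3,3]
  j=3: holds on [4,4]
All positions satisfy it → formula holds.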